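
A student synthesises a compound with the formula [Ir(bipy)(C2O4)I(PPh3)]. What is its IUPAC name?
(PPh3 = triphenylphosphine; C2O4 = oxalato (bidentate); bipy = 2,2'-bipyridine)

(2,2'-bipyridine)iodooxalato(triphenylphosphine)iridium(III)

There is no counter-ion, so the complex is neutral overall.
Ligand charges: 1×iodo (-1 each), 1×triphenylphosphine (neutral), 1×oxalato (-2 each), 1×2,2'-bipyridine (neutral); total -3. So Ir + (-3) = 0, giving Ir = +3.
Ligands are named alphabetically: bipyridine before iodo before oxalato before triphenylphosphine.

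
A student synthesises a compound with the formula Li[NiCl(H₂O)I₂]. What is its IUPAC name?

The 1 lithium counter-ion carries a total charge of +1, so each complex ion is 1−.
Ligand charges: 1×chloro (-1 each), 2×iodo (-1 each), 1×aqua (neutral); total -3. So Ni + (-3) = 1−, giving Ni = +2.
The complex ion is anionic, so nickel takes the -ate form nickelate(II).

lithium aquachlorodiiodonickelate(II)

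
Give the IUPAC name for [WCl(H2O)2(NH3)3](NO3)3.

triamminediaquachlorotungsten(IV) nitrate

The 3 nitrate counter-ions carry a total charge of -3, so each complex ion is 3+.
Ligand charges: 3×ammine (neutral), 1×chloro (-1 each), 2×aqua (neutral); total -1. So W + (-1) = 3+, giving W = +4.
Ligands are named alphabetically: ammine before aqua before chloro.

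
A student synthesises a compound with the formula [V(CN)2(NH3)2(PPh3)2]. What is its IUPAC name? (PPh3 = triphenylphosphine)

There is no counter-ion, so the complex is neutral overall.
Ligand charges: 2×ammine (neutral), 2×cyano (-1 each), 2×triphenylphosphine (neutral); total -2. So V + (-2) = 0, giving V = +2.
Ligands are named alphabetically: ammine before cyano before triphenylphosphine.

diamminedicyanobis(triphenylphosphine)vanadium(II)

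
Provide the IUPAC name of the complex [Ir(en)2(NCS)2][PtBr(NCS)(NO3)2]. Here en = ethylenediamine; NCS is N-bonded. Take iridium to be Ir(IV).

bis(ethylenediamine)diisothiocyanatoiridium(IV) bromoisothiocyanatodinitratoplatinate(II)

Both ions are complex: the cation is named first with the plain metal name, the anion second with the -ate form; each ion's ligands are alphabetised independently.
Ir is given as +4; the cation's ligand charges sum to -2, so the complex cation is 2+.
A 1:1 salt means the anion carries the equal and opposite charge, 2−.
Anion: ligand charges sum to -4; for the ion to be 2−, Pt = +2.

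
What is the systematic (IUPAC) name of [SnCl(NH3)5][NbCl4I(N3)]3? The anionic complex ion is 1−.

The complex anion is given as 1−; its ligand charges sum to -6, so Nb = +5.
With 3 anions per cation, the cation must be 3×1 = 3+.
Cation: ligand charges sum to -1; for the ion to be 3+, Sn = +4.

pentaamminechlorotin(IV) azidotetrachloroiodoniobate(V)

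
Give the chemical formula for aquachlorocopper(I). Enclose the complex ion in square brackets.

[CuCl(H2O)]

Ligands: 1 aqua (H2O, neutral), 1 chloro (Cl, -1). Ligand charge sum = -1.
With Cu in oxidation state +1, the complex ion is [Cu...].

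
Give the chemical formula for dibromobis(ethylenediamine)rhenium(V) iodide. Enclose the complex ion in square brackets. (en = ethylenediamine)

[ReBr2(en)2]I3

Ligands: 2 bromo (Br, -1), 2 ethylenediamine (en, neutral). Ligand charge sum = -2.
Charge balance with iodide (-1) requires 1 complex ion per 3 iodide.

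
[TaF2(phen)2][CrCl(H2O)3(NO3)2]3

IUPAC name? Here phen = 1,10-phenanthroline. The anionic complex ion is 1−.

difluorobis(1,10-phenanthroline)tantalum(V) triaquachlorodinitratochromate(II)

Both ions are complex: the cation is named first with the plain metal name, the anion second with the -ate form; each ion's ligands are alphabetised independently.
The complex anion is given as 1−; its ligand charges sum to -3, so Cr = +2.
With 3 anions per cation, the cation must be 3×1 = 3+.
Cation: ligand charges sum to -2; for the ion to be 3+, Ta = +5.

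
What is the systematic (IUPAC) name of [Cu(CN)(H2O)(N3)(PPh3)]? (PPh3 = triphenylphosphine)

aquaazidocyano(triphenylphosphine)copper(II)

There is no counter-ion, so the complex is neutral overall.
Ligand charges: 1×aqua (neutral), 1×triphenylphosphine (neutral), 1×azido (-1 each), 1×cyano (-1 each); total -2. So Cu + (-2) = 0, giving Cu = +2.
Ligands are named alphabetically: aqua before azido before cyano before triphenylphosphine.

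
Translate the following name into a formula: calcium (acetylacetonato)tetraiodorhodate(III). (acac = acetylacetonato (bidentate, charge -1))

Ligands: 4 iodo (I, -1), 1 acetylacetonato (acac, -1). Ligand charge sum = -5.
With Rh in oxidation state +3, the complex ion is [Rh...]^2−.
Charge balance with calcium (+2) requires 1 complex ion per 1 calcium.

Ca[Rh(acac)I4]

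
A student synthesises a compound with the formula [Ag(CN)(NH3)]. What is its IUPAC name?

There is no counter-ion, so the complex is neutral overall.
Ligand charges: 1×cyano (-1 each), 1×ammine (neutral); total -1. So Ag + (-1) = 0, giving Ag = +1.
Ligands are named alphabetically: ammine before cyano.

amminecyanosilver(I)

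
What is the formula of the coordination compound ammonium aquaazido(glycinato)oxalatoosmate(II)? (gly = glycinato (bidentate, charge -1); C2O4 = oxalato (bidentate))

(NH4)2[Os(C2O4)(gly)(H2O)(N3)]

Ligands: 1 azido (N3, -1), 1 aqua (H2O, neutral), 1 glycinato (gly, -1), 1 oxalato (C2O4, -2). Ligand charge sum = -4.
With Os in oxidation state +2, the complex ion is [Os...]^2−.
Charge balance with ammonium (+1) requires 1 complex ion per 2 ammonium.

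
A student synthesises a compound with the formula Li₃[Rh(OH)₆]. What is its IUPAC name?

lithium hexahydroxorhodate(III)

The 3 lithium counter-ions carry a total charge of +3, so each complex ion is 3−.
Ligand charges: 6×hydroxo (-1 each); total -6. So Rh + (-6) = 3−, giving Rh = +3.
The complex ion is anionic, so rhodium takes the -ate form rhodate(III).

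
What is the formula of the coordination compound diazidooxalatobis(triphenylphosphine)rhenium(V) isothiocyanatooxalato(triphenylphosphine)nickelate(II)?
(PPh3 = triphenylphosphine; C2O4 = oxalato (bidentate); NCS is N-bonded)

[Re(C2O4)(N3)2(PPh3)2][Ni(C2O4)(NCS)(PPh3)]

Cation [Re…]: ligand charges -4, Re(V) ⇒ ion charge 1+.
Anion [Ni…]: ligand charges -3, Ni(II) ⇒ ion charge 1−.
One 1+ cation balances one 1− anion.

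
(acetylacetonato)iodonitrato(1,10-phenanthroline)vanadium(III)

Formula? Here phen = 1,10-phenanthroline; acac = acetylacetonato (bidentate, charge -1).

Ligands: 1 1,10-phenanthroline (phen, neutral), 1 acetylacetonato (acac, -1), 1 nitrato (NO3, -1), 1 iodo (I, -1). Ligand charge sum = -3.
With V in oxidation state +3, the complex ion is [V...].

[V(acac)I(NO3)(phen)]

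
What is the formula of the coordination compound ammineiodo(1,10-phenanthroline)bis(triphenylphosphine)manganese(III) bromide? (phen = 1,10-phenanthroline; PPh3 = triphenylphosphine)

Ligands: 1 1,10-phenanthroline (phen, neutral), 2 triphenylphosphine (PPh3, neutral), 1 iodo (I, -1), 1 ammine (NH3, neutral). Ligand charge sum = -1.
Charge balance with bromide (-1) requires 1 complex ion per 2 bromide.

[MnI(NH3)(phen)(PPh3)2]Br2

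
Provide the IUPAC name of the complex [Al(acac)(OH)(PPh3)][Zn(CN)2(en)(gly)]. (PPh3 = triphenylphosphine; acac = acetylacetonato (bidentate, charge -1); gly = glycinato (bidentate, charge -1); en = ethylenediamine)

Both ions are complex: the cation is named first with the plain metal name, the anion second with the -ate form; each ion's ligands are alphabetised independently.
Aluminium is always +3 in its complexes; the cation's ligand charges sum to -2, so the complex cation is 1+.
A 1:1 salt means the anion carries the equal and opposite charge, 1−.
Anion: ligand charges sum to -3; for the ion to be 1−, Zn = +2.

(acetylacetonato)hydroxo(triphenylphosphine)aluminium(III) dicyano(ethylenediamine)(glycinato)zincate(II)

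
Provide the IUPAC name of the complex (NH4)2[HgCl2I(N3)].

ammonium azidodichloroiodomercurate(II)

The 2 ammonium counter-ions carry a total charge of +2, so each complex ion is 2−.
Ligand charges: 2×chloro (-1 each), 1×iodo (-1 each), 1×azido (-1 each); total -4. So Hg + (-4) = 2−, giving Hg = +2.
Ligands are named alphabetically: azido before chloro before iodo.
The complex ion is anionic, so mercury takes the -ate form mercurate(II).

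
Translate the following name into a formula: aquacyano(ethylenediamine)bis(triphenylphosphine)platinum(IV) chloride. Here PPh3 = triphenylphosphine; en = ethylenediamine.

[Pt(CN)(en)(H2O)(PPh3)2]Cl3

Ligands: 2 triphenylphosphine (PPh3, neutral), 1 aqua (H2O, neutral), 1 ethylenediamine (en, neutral), 1 cyano (CN, -1). Ligand charge sum = -1.
With Pt in oxidation state +4, the complex ion is [Pt...]^3+.
Charge balance with chloride (-1) requires 1 complex ion per 3 chloride.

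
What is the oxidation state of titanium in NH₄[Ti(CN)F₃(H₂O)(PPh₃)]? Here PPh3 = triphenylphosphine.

1 ammonium outside the brackets (+1 each) → the complex ion is 1−.
Ligand charges: 1×CN = -1; 1×H2O neutral; 1×PPh3 neutral; 3×F = -3; sum -4.
Ti + (-4) = 1− ⇒ Ti is +3.

+3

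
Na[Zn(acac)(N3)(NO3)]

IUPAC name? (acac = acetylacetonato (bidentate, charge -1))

The 1 sodium counter-ion carries a total charge of +1, so each complex ion is 1−.
Ligand charges: 1×azido (-1 each), 1×nitrato (-1 each), 1×acetylacetonato (-1 each); total -3. So Zn + (-3) = 1−, giving Zn = +2.
The complex ion is anionic, so zinc takes the -ate form zincate(II).

sodium (acetylacetonato)azidonitratozincate(II)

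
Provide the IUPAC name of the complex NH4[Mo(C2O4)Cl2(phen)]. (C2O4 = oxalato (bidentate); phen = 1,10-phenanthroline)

The 1 ammonium counter-ion carries a total charge of +1, so each complex ion is 1−.
Ligand charges: 1×oxalato (-2 each), 1×1,10-phenanthroline (neutral), 2×chloro (-1 each); total -4. So Mo + (-4) = 1−, giving Mo = +3.
The complex ion is anionic, so molybdenum takes the -ate form molybdate(III).

ammonium dichlorooxalato(1,10-phenanthroline)molybdate(III)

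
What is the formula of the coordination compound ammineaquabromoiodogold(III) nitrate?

Ligands: 1 ammine (NH3, neutral), 1 bromo (Br, -1), 1 aqua (H2O, neutral), 1 iodo (I, -1). Ligand charge sum = -2.
Charge balance with nitrate (-1) requires 1 complex ion per 1 nitrate.

[AuBr(H2O)I(NH3)]NO3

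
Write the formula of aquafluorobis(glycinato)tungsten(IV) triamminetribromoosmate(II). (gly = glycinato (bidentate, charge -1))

[WF(gly)2(H2O)][OsBr3(NH3)3]

Cation [W…]: ligand charges -3, W(IV) ⇒ ion charge 1+.
Anion [Os…]: ligand charges -3, Os(II) ⇒ ion charge 1−.
One 1+ cation balances one 1− anion.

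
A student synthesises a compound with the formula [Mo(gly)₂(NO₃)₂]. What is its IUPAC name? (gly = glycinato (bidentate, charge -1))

There is no counter-ion, so the complex is neutral overall.
Ligand charges: 2×glycinato (-1 each), 2×nitrato (-1 each); total -4. So Mo + (-4) = 0, giving Mo = +4.
Ligands are named alphabetically: glycinato before nitrato.

bis(glycinato)dinitratomolybdenum(IV)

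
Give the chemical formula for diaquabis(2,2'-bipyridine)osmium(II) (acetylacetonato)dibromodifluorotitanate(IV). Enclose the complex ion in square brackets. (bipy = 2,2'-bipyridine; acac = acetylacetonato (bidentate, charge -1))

[Os(bipy)2(H2O)2][Ti(acac)Br2F2]2

Cation [Os…]: ligand charges 0, Os(II) ⇒ ion charge 2+.
Anion [Ti…]: ligand charges -5, Ti(IV) ⇒ ion charge 1−.
One 2+ cation requires 2 of the 1− anion.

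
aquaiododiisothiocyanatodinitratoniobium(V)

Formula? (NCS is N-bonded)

Ligands: 2 isothiocyanato (NCS, -1), 2 nitrato (NO3, -1), 1 aqua (H2O, neutral), 1 iodo (I, -1). Ligand charge sum = -5.
With Nb in oxidation state +5, the complex ion is [Nb...].

[Nb(H2O)I(NCS)2(NO3)2]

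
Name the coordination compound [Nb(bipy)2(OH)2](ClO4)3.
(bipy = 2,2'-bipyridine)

The 3 perchlorate counter-ions carry a total charge of -3, so each complex ion is 3+.
Ligand charges: 2×2,2'-bipyridine (neutral), 2×hydroxo (-1 each); total -2. So Nb + (-2) = 3+, giving Nb = +5.
Ligands are named alphabetically: bipyridine before hydroxo.

bis(2,2'-bipyridine)dihydroxoniobium(V) perchlorate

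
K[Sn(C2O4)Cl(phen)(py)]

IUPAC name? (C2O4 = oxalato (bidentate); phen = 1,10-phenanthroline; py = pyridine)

The 1 potassium counter-ion carries a total charge of +1, so each complex ion is 1−.
Ligand charges: 1×oxalato (-2 each), 1×1,10-phenanthroline (neutral), 1×pyridine (neutral), 1×chloro (-1 each); total -3. So Sn + (-3) = 1−, giving Sn = +2.
The complex ion is anionic, so tin takes the -ate form stannate(II).

potassium chlorooxalato(1,10-phenanthroline)(pyridine)stannate(II)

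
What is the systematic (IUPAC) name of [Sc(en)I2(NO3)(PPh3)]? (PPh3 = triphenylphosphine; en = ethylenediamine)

(ethylenediamine)diiodonitrato(triphenylphosphine)scandium(III)

There is no counter-ion, so the complex is neutral overall.
Ligand charges: 1×nitrato (-1 each), 2×iodo (-1 each), 1×triphenylphosphine (neutral), 1×ethylenediamine (neutral); total -3. So Sc + (-3) = 0, giving Sc = +3.
Ligands are named alphabetically: ethylenediamine before iodo before nitrato before triphenylphosphine.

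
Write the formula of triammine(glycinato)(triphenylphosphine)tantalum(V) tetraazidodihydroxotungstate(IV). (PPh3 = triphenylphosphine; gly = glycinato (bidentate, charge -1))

Cation [Ta…]: ligand charges -1, Ta(V) ⇒ ion charge 4+.
Anion [W…]: ligand charges -6, W(IV) ⇒ ion charge 2−.
One 4+ cation requires 2 of the 2− anion.

[Ta(gly)(NH3)3(PPh3)][W(N3)4(OH)2]2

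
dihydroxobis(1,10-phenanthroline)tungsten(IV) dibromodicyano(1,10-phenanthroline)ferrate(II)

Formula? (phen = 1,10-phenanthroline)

[W(OH)2(phen)2][FeBr2(CN)2(phen)]

Cation [W…]: ligand charges -2, W(IV) ⇒ ion charge 2+.
Anion [Fe…]: ligand charges -4, Fe(II) ⇒ ion charge 2−.
One 2+ cation balances one 2− anion.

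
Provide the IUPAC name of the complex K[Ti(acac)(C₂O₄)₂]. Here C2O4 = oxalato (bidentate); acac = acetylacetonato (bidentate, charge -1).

potassium (acetylacetonato)dioxalatotitanate(IV)

The 1 potassium counter-ion carries a total charge of +1, so each complex ion is 1−.
Ligand charges: 2×oxalato (-2 each), 1×acetylacetonato (-1 each); total -5. So Ti + (-5) = 1−, giving Ti = +4.
The complex ion is anionic, so titanium takes the -ate form titanate(IV).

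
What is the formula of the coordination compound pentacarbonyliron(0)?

[Fe(CO)5]

Ligands: 5 carbonyl (CO, neutral). Ligand charge sum = 0.
With Fe in oxidation state 0, the complex ion is [Fe...].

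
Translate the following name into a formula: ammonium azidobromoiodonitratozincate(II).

Ligands: 1 azido (N3, -1), 1 bromo (Br, -1), 1 nitrato (NO3, -1), 1 iodo (I, -1). Ligand charge sum = -4.
With Zn in oxidation state +2, the complex ion is [Zn...]^2−.
Charge balance with ammonium (+1) requires 1 complex ion per 2 ammonium.

(NH4)2[ZnBrI(N3)(NO3)]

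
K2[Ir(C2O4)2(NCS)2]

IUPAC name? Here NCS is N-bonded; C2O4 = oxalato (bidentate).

The 2 potassium counter-ions carry a total charge of +2, so each complex ion is 2−.
Ligand charges: 2×isothiocyanato (-1 each), 2×oxalato (-2 each); total -6. So Ir + (-6) = 2−, giving Ir = +4.
The complex ion is anionic, so iridium takes the -ate form iridate(IV).

potassium diisothiocyanatodioxalatoiridate(IV)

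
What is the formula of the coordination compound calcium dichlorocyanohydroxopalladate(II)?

Ca[PdCl2(CN)(OH)]

Ligands: 2 chloro (Cl, -1), 1 hydroxo (OH, -1), 1 cyano (CN, -1). Ligand charge sum = -4.
With Pd in oxidation state +2, the complex ion is [Pd...]^2−.
Charge balance with calcium (+2) requires 1 complex ion per 1 calcium.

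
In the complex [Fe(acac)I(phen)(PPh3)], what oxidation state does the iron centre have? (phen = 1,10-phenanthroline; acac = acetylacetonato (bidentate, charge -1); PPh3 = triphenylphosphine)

No counter-ion: the bracketed complex is neutral.
Ligand charges: 1×phen neutral; 1×acac = -1; 1×I = -1; 1×PPh3 neutral; sum -2.
Fe + (-2) = 0 ⇒ Fe is +2.

+2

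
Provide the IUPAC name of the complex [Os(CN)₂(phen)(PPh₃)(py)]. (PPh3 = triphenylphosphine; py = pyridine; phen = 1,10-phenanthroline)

dicyano(1,10-phenanthroline)(pyridine)(triphenylphosphine)osmium(II)

There is no counter-ion, so the complex is neutral overall.
Ligand charges: 1×triphenylphosphine (neutral), 1×pyridine (neutral), 2×cyano (-1 each), 1×1,10-phenanthroline (neutral); total -2. So Os + (-2) = 0, giving Os = +2.
Ligands are named alphabetically: cyano before phenanthroline before pyridine before triphenylphosphine.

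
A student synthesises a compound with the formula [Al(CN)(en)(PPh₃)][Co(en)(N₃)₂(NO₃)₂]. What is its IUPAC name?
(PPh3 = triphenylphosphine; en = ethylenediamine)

cyano(ethylenediamine)(triphenylphosphine)aluminium(III) diazido(ethylenediamine)dinitratocobaltate(II)

Aluminium is always +3 in its complexes; the cation's ligand charges sum to -1, so the complex cation is 2+.
A 1:1 salt means the anion carries the equal and opposite charge, 2−.
Anion: ligand charges sum to -4; for the ion to be 2−, Co = +2.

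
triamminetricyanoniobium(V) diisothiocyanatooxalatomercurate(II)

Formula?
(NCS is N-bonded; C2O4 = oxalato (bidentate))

Cation [Nb…]: ligand charges -3, Nb(V) ⇒ ion charge 2+.
Anion [Hg…]: ligand charges -4, Hg(II) ⇒ ion charge 2−.
One 2+ cation balances one 2− anion.

[Nb(CN)3(NH3)3][Hg(C2O4)(NCS)2]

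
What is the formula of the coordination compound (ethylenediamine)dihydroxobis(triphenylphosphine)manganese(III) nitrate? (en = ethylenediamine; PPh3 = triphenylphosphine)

[Mn(en)(OH)2(PPh3)2]NO3

Ligands: 2 hydroxo (OH, -1), 1 ethylenediamine (en, neutral), 2 triphenylphosphine (PPh3, neutral). Ligand charge sum = -2.
Charge balance with nitrate (-1) requires 1 complex ion per 1 nitrate.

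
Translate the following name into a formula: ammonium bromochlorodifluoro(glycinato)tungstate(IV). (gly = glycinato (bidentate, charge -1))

Ligands: 1 bromo (Br, -1), 1 glycinato (gly, -1), 2 fluoro (F, -1), 1 chloro (Cl, -1). Ligand charge sum = -5.
With W in oxidation state +4, the complex ion is [W...]^1−.
Charge balance with ammonium (+1) requires 1 complex ion per 1 ammonium.

NH4[WBrClF2(gly)]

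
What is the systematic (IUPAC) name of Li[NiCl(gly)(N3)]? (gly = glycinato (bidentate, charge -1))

The 1 lithium counter-ion carries a total charge of +1, so each complex ion is 1−.
Ligand charges: 1×chloro (-1 each), 1×glycinato (-1 each), 1×azido (-1 each); total -3. So Ni + (-3) = 1−, giving Ni = +2.
Ligands are named alphabetically: azido before chloro before glycinato.
The complex ion is anionic, so nickel takes the -ate form nickelate(II).

lithium azidochloro(glycinato)nickelate(II)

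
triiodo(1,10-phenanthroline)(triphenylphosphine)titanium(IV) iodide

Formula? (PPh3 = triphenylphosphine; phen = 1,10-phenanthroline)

Ligands: 1 triphenylphosphine (PPh3, neutral), 3 iodo (I, -1), 1 1,10-phenanthroline (phen, neutral). Ligand charge sum = -3.
With Ti in oxidation state +4, the complex ion is [Ti...]^1+.
Charge balance with iodide (-1) requires 1 complex ion per 1 iodide.

[TiI3(phen)(PPh3)]I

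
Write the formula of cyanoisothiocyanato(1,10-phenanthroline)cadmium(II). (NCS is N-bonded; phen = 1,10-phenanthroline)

[Cd(CN)(NCS)(phen)]

Ligands: 1 isothiocyanato (NCS, -1), 1 1,10-phenanthroline (phen, neutral), 1 cyano (CN, -1). Ligand charge sum = -2.
With Cd in oxidation state +2, the complex ion is [Cd...].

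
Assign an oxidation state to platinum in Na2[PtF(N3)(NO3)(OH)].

2 sodium outside the brackets (+1 each) → the complex ion is 2−.
Ligand charges: 1×NO3 = -1; 1×N3 = -1; 1×OH = -1; 1×F = -1; sum -4.
Pt + (-4) = 2− ⇒ Pt is +2.

+2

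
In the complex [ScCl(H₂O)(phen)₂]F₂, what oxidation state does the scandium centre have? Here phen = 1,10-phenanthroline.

+3

2 fluoride outside the brackets (-1 each) → the complex ion is 2+.
Ligand charges: 1×Cl = -1; 2×phen neutral; 1×H2O neutral; sum -1.
Sc + (-1) = 2+ ⇒ Sc is +3.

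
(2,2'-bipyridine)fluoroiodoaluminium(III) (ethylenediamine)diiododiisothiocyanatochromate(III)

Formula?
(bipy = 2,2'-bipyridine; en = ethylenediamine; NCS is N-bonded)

Cation [Al…]: ligand charges -2, Al(III) ⇒ ion charge 1+.
Anion [Cr…]: ligand charges -4, Cr(III) ⇒ ion charge 1−.
One 1+ cation balances one 1− anion.

[Al(bipy)FI][Cr(en)I2(NCS)2]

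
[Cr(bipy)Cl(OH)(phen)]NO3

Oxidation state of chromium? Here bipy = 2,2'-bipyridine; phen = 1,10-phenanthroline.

+3

1 nitrate outside the brackets (-1 each) → the complex ion is 1+.
Ligand charges: 1×bipy neutral; 1×OH = -1; 1×phen neutral; 1×Cl = -1; sum -2.
Cr + (-2) = 1+ ⇒ Cr is +3.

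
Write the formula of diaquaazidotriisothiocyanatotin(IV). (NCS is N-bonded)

[Sn(H2O)2(N3)(NCS)3]

Ligands: 1 azido (N3, -1), 2 aqua (H2O, neutral), 3 isothiocyanato (NCS, -1). Ligand charge sum = -4.
With Sn in oxidation state +4, the complex ion is [Sn...].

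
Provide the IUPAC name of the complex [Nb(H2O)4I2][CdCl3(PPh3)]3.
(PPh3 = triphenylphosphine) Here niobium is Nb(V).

Nb is given as +5; the cation's ligand charges sum to -2, so the complex cation is 3+.
With 3 anions per cation, each anion must be 3/3 = 1−.
Anion: ligand charges sum to -3; for the ion to be 1−, Cd = +2.

tetraaquadiiodoniobium(V) trichloro(triphenylphosphine)cadmate(II)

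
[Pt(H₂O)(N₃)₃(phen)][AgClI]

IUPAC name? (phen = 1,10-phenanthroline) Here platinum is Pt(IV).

aquatriazido(1,10-phenanthroline)platinum(IV) chloroiodoargentate(I)

Pt is given as +4; the cation's ligand charges sum to -3, so the complex cation is 1+.
A 1:1 salt means the anion carries the equal and opposite charge, 1−.
Anion: ligand charges sum to -2; for the ion to be 1−, Ag = +1.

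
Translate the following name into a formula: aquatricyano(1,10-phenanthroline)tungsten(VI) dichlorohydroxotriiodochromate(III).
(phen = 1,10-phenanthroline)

[W(CN)3(H2O)(phen)][CrCl2I3(OH)]

Cation [W…]: ligand charges -3, W(VI) ⇒ ion charge 3+.
Anion [Cr…]: ligand charges -6, Cr(III) ⇒ ion charge 3−.
One 3+ cation balances one 3− anion.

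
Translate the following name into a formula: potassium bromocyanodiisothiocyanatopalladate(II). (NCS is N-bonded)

K2[PdBr(CN)(NCS)2]

Ligands: 2 isothiocyanato (NCS, -1), 1 bromo (Br, -1), 1 cyano (CN, -1). Ligand charge sum = -4.
With Pd in oxidation state +2, the complex ion is [Pd...]^2−.
Charge balance with potassium (+1) requires 1 complex ion per 2 potassium.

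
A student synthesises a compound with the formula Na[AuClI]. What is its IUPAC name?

sodium chloroiodoaurate(I)

The 1 sodium counter-ion carries a total charge of +1, so each complex ion is 1−.
Ligand charges: 1×iodo (-1 each), 1×chloro (-1 each); total -2. So Au + (-2) = 1−, giving Au = +1.
The complex ion is anionic, so gold takes the -ate form aurate(I).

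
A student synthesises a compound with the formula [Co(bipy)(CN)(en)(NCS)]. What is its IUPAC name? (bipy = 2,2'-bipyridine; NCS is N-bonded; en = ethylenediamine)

There is no counter-ion, so the complex is neutral overall.
Ligand charges: 1×2,2'-bipyridine (neutral), 1×cyano (-1 each), 1×isothiocyanato (-1 each), 1×ethylenediamine (neutral); total -2. So Co + (-2) = 0, giving Co = +2.
Ligands are named alphabetically: bipyridine before cyano before ethylenediamine before isothiocyanato.

(2,2'-bipyridine)cyano(ethylenediamine)isothiocyanatocobalt(II)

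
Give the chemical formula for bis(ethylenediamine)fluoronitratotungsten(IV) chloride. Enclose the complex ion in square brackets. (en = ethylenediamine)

[W(en)2F(NO3)]Cl2

Ligands: 1 fluoro (F, -1), 2 ethylenediamine (en, neutral), 1 nitrato (NO3, -1). Ligand charge sum = -2.
With W in oxidation state +4, the complex ion is [W...]^2+.
Charge balance with chloride (-1) requires 1 complex ion per 2 chloride.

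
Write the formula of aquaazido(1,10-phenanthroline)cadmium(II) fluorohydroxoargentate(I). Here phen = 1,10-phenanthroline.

Cation [Cd…]: ligand charges -1, Cd(II) ⇒ ion charge 1+.
Anion [Ag…]: ligand charges -2, Ag(I) ⇒ ion charge 1−.

[Cd(H2O)(N3)(phen)][AgF(OH)]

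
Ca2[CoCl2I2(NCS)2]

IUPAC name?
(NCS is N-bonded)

calcium dichlorodiiododiisothiocyanatocobaltate(II)

The 2 calcium counter-ions carry a total charge of +4, so each complex ion is 4−.
Ligand charges: 2×chloro (-1 each), 2×iodo (-1 each), 2×isothiocyanato (-1 each); total -6. So Co + (-6) = 4−, giving Co = +2.
The complex ion is anionic, so cobalt takes the -ate form cobaltate(II).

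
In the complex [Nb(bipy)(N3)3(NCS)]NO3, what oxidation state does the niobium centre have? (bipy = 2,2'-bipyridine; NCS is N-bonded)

1 nitrate outside the brackets (-1 each) → the complex ion is 1+.
Ligand charges: 1×bipy neutral; 3×N3 = -3; 1×NCS = -1; sum -4.
Nb + (-4) = 1+ ⇒ Nb is +5.

+5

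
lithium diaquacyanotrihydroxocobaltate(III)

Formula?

Ligands: 2 aqua (H2O, neutral), 1 cyano (CN, -1), 3 hydroxo (OH, -1). Ligand charge sum = -4.
With Co in oxidation state +3, the complex ion is [Co...]^1−.
Charge balance with lithium (+1) requires 1 complex ion per 1 lithium.

Li[Co(CN)(H2O)2(OH)3]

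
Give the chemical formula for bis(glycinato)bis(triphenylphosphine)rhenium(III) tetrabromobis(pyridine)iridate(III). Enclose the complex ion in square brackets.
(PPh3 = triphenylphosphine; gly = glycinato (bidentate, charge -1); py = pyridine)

[Re(gly)2(PPh3)2][IrBr4(py)2]

Cation [Re…]: ligand charges -2, Re(III) ⇒ ion charge 1+.
Anion [Ir…]: ligand charges -4, Ir(III) ⇒ ion charge 1−.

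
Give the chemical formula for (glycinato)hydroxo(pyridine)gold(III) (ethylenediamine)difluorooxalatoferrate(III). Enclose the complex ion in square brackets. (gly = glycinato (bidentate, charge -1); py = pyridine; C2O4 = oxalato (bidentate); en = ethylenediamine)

Cation [Au…]: ligand charges -2, Au(III) ⇒ ion charge 1+.
Anion [Fe…]: ligand charges -4, Fe(III) ⇒ ion charge 1−.
One 1+ cation balances one 1− anion.

[Au(gly)(OH)(py)][Fe(C2O4)(en)F2]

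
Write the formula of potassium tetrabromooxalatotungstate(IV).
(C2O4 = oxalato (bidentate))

Ligands: 4 bromo (Br, -1), 1 oxalato (C2O4, -2). Ligand charge sum = -6.
With W in oxidation state +4, the complex ion is [W...]^2−.
Charge balance with potassium (+1) requires 1 complex ion per 2 potassium.

K2[WBr4(C2O4)]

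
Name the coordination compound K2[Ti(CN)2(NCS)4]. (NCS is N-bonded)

potassium dicyanotetraisothiocyanatotitanate(IV)

The 2 potassium counter-ions carry a total charge of +2, so each complex ion is 2−.
Ligand charges: 2×cyano (-1 each), 4×isothiocyanato (-1 each); total -6. So Ti + (-6) = 2−, giving Ti = +4.
Ligands are named alphabetically: cyano before isothiocyanato.
The complex ion is anionic, so titanium takes the -ate form titanate(IV).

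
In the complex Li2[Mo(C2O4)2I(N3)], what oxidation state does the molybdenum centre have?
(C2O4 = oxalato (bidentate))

+4

2 lithium outside the brackets (+1 each) → the complex ion is 2−.
Ligand charges: 1×I = -1; 1×N3 = -1; 2×C2O4 = -4; sum -6.
Mo + (-6) = 2− ⇒ Mo is +4.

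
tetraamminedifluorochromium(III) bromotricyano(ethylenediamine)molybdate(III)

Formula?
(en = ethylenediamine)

Cation [Cr…]: ligand charges -2, Cr(III) ⇒ ion charge 1+.
Anion [Mo…]: ligand charges -4, Mo(III) ⇒ ion charge 1−.
One 1+ cation balances one 1− anion.

[CrF2(NH3)4][MoBr(CN)3(en)]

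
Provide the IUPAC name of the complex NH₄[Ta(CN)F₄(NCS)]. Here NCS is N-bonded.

ammonium cyanotetrafluoroisothiocyanatotantalate(V)

The 1 ammonium counter-ion carries a total charge of +1, so each complex ion is 1−.
Ligand charges: 1×isothiocyanato (-1 each), 4×fluoro (-1 each), 1×cyano (-1 each); total -6. So Ta + (-6) = 1−, giving Ta = +5.
Ligands are named alphabetically: cyano before fluoro before isothiocyanato.
The complex ion is anionic, so tantalum takes the -ate form tantalate(V).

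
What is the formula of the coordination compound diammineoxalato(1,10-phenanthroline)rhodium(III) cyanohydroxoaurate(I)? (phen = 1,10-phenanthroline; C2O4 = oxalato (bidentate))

Cation [Rh…]: ligand charges -2, Rh(III) ⇒ ion charge 1+.
Anion [Au…]: ligand charges -2, Au(I) ⇒ ion charge 1−.
One 1+ cation balances one 1− anion.

[Rh(C2O4)(NH3)2(phen)][Au(CN)(OH)]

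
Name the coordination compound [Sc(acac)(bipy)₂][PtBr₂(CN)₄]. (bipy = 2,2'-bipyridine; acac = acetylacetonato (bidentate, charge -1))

(acetylacetonato)bis(2,2'-bipyridine)scandium(III) dibromotetracyanoplatinate(IV)

Both ions are complex: the cation is named first with the plain metal name, the anion second with the -ate form; each ion's ligands are alphabetised independently.
Scandium is always +3 in its complexes; the cation's ligand charges sum to -1, so the complex cation is 2+.
A 1:1 salt means the anion carries the equal and opposite charge, 2−.
Anion: ligand charges sum to -6; for the ion to be 2−, Pt = +4.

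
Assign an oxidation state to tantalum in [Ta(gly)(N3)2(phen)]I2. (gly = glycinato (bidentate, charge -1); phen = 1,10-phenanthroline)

2 iodide outside the brackets (-1 each) → the complex ion is 2+.
Ligand charges: 1×gly = -1; 2×N3 = -2; 1×phen neutral; sum -3.
Ta + (-3) = 2+ ⇒ Ta is +5.

+5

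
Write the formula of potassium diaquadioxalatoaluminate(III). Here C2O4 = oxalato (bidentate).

Ligands: 2 aqua (H2O, neutral), 2 oxalato (C2O4, -2). Ligand charge sum = -4.
With Al in oxidation state +3, the complex ion is [Al...]^1−.
Charge balance with potassium (+1) requires 1 complex ion per 1 potassium.

K[Al(C2O4)2(H2O)2]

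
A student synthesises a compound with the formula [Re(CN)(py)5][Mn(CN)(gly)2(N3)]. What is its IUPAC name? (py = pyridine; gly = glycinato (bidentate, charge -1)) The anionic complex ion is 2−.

The complex anion is given as 2−; its ligand charges sum to -4, so Mn = +2.
A 1:1 salt means the cation carries the equal and opposite charge, 2+.
Cation: ligand charges sum to -1; for the ion to be 2+, Re = +3.

cyanopentakis(pyridine)rhenium(III) azidocyanobis(glycinato)manganate(II)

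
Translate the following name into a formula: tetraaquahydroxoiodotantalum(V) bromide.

Ligands: 1 hydroxo (OH, -1), 1 iodo (I, -1), 4 aqua (H2O, neutral). Ligand charge sum = -2.
Charge balance with bromide (-1) requires 1 complex ion per 3 bromide.

[Ta(H2O)4I(OH)]Br3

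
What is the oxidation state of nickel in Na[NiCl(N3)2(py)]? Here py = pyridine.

1 sodium outside the brackets (+1 each) → the complex ion is 1−.
Ligand charges: 1×py neutral; 2×N3 = -2; 1×Cl = -1; sum -3.
Ni + (-3) = 1− ⇒ Ni is +2.

+2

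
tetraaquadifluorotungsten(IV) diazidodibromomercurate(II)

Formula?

[WF2(H2O)4][HgBr2(N3)2]

Cation [W…]: ligand charges -2, W(IV) ⇒ ion charge 2+.
Anion [Hg…]: ligand charges -4, Hg(II) ⇒ ion charge 2−.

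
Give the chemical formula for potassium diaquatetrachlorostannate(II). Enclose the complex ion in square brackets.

Ligands: 4 chloro (Cl, -1), 2 aqua (H2O, neutral). Ligand charge sum = -4.
With Sn in oxidation state +2, the complex ion is [Sn...]^2−.
Charge balance with potassium (+1) requires 1 complex ion per 2 potassium.

K2[SnCl4(H2O)2]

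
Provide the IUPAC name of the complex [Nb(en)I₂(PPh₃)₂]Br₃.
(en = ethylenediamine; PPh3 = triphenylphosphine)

(ethylenediamine)diiodobis(triphenylphosphine)niobium(V) bromide

The 3 bromide counter-ions carry a total charge of -3, so each complex ion is 3+.
Ligand charges: 2×iodo (-1 each), 1×ethylenediamine (neutral), 2×triphenylphosphine (neutral); total -2. So Nb + (-2) = 3+, giving Nb = +5.
Ligands are named alphabetically: ethylenediamine before iodo before triphenylphosphine.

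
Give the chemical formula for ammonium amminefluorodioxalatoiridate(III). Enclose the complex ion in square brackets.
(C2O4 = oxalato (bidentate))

(NH4)2[Ir(C2O4)2F(NH3)]

Ligands: 2 oxalato (C2O4, -2), 1 ammine (NH3, neutral), 1 fluoro (F, -1). Ligand charge sum = -5.
With Ir in oxidation state +3, the complex ion is [Ir...]^2−.
Charge balance with ammonium (+1) requires 1 complex ion per 2 ammonium.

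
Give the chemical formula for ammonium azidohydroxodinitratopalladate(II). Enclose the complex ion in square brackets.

Ligands: 2 nitrato (NO3, -1), 1 hydroxo (OH, -1), 1 azido (N3, -1). Ligand charge sum = -4.
With Pd in oxidation state +2, the complex ion is [Pd...]^2−.
Charge balance with ammonium (+1) requires 1 complex ion per 2 ammonium.

(NH4)2[Pd(N3)(NO3)2(OH)]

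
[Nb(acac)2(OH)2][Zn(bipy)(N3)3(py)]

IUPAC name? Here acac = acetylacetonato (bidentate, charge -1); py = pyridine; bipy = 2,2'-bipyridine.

bis(acetylacetonato)dihydroxoniobium(V) triazido(2,2'-bipyridine)(pyridine)zincate(II)

Both ions are complex: the cation is named first with the plain metal name, the anion second with the -ate form; each ion's ligands are alphabetised independently.
Zinc is always +2 in its complexes; the anion's ligand charges sum to -3, so the complex anion is 1−.
A 1:1 salt means the cation carries the equal and opposite charge, 1+.
Cation: ligand charges sum to -4; for the ion to be 1+, Nb = +5.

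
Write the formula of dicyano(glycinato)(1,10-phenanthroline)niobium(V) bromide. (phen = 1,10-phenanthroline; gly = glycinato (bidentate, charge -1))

Ligands: 1 1,10-phenanthroline (phen, neutral), 1 glycinato (gly, -1), 2 cyano (CN, -1). Ligand charge sum = -3.
With Nb in oxidation state +5, the complex ion is [Nb...]^2+.
Charge balance with bromide (-1) requires 1 complex ion per 2 bromide.

[Nb(CN)2(gly)(phen)]Br2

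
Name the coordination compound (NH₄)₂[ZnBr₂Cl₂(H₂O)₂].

ammonium diaquadibromodichlorozincate(II)

The 2 ammonium counter-ions carry a total charge of +2, so each complex ion is 2−.
Ligand charges: 2×aqua (neutral), 2×bromo (-1 each), 2×chloro (-1 each); total -4. So Zn + (-4) = 2−, giving Zn = +2.
The complex ion is anionic, so zinc takes the -ate form zincate(II).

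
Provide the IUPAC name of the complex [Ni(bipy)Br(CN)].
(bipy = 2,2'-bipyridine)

(2,2'-bipyridine)bromocyanonickel(II)

There is no counter-ion, so the complex is neutral overall.
Ligand charges: 1×cyano (-1 each), 1×bromo (-1 each), 1×2,2'-bipyridine (neutral); total -2. So Ni + (-2) = 0, giving Ni = +2.
Ligands are named alphabetically: bipyridine before bromo before cyano.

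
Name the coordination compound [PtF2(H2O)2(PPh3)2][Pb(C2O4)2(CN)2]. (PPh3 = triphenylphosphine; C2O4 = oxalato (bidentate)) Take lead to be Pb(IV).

diaquadifluorobis(triphenylphosphine)platinum(IV) dicyanodioxalatoplumbate(IV)

Pb is given as +4; the anion's ligand charges sum to -6, so the complex anion is 2−.
A 1:1 salt means the cation carries the equal and opposite charge, 2+.
Cation: ligand charges sum to -2; for the ion to be 2+, Pt = +4.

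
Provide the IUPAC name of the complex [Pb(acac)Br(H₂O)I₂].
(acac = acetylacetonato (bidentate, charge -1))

(acetylacetonato)aquabromodiiodolead(IV)

There is no counter-ion, so the complex is neutral overall.
Ligand charges: 1×aqua (neutral), 1×acetylacetonato (-1 each), 2×iodo (-1 each), 1×bromo (-1 each); total -4. So Pb + (-4) = 0, giving Pb = +4.
Ligands are named alphabetically: acetylacetonato before aqua before bromo before iodo.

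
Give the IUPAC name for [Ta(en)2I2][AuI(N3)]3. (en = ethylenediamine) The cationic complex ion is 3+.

Both ions are complex: the cation is named first with the plain metal name, the anion second with the -ate form; each ion's ligands are alphabetised independently.
The complex cation is given as 3+; its ligand charges sum to -2, so Ta = +5.
With 3 anions per cation, each anion must be 3/3 = 1−.
Anion: ligand charges sum to -2; for the ion to be 1−, Au = +1.

bis(ethylenediamine)diiodotantalum(V) azidoiodoaurate(I)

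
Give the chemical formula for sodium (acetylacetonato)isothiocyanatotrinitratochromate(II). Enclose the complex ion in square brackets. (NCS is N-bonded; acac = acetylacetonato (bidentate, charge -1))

Ligands: 3 nitrato (NO3, -1), 1 isothiocyanato (NCS, -1), 1 acetylacetonato (acac, -1). Ligand charge sum = -5.
Charge balance with sodium (+1) requires 1 complex ion per 3 sodium.

Na3[Cr(acac)(NCS)(NO3)3]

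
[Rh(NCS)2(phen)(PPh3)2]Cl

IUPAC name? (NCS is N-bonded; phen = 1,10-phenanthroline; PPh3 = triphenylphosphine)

The 1 chloride counter-ion carries a total charge of -1, so each complex ion is 1+.
Ligand charges: 2×isothiocyanato (-1 each), 1×1,10-phenanthroline (neutral), 2×triphenylphosphine (neutral); total -2. So Rh + (-2) = 1+, giving Rh = +3.
Ligands are named alphabetically: isothiocyanato before phenanthroline before triphenylphosphine.

diisothiocyanato(1,10-phenanthroline)bis(triphenylphosphine)rhodium(III) chloride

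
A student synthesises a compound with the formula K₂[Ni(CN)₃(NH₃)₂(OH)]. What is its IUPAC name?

potassium diamminetricyanohydroxonickelate(II)

The 2 potassium counter-ions carry a total charge of +2, so each complex ion is 2−.
Ligand charges: 1×hydroxo (-1 each), 3×cyano (-1 each), 2×ammine (neutral); total -4. So Ni + (-4) = 2−, giving Ni = +2.
Ligands are named alphabetically: ammine before cyano before hydroxo.
The complex ion is anionic, so nickel takes the -ate form nickelate(II).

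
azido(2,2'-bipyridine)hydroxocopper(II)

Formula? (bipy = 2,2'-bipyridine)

[Cu(bipy)(N3)(OH)]

Ligands: 1 2,2'-bipyridine (bipy, neutral), 1 azido (N3, -1), 1 hydroxo (OH, -1). Ligand charge sum = -2.
With Cu in oxidation state +2, the complex ion is [Cu...].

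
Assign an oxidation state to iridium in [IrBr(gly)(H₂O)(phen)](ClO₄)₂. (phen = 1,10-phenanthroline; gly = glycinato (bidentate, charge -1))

2 perchlorate outside the brackets (-1 each) → the complex ion is 2+.
Ligand charges: 1×H2O neutral; 1×phen neutral; 1×Br = -1; 1×gly = -1; sum -2.
Ir + (-2) = 2+ ⇒ Ir is +4.

+4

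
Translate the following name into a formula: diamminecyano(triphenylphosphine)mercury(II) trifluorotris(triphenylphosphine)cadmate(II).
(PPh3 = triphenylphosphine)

Cation [Hg…]: ligand charges -1, Hg(II) ⇒ ion charge 1+.
Anion [Cd…]: ligand charges -3, Cd(II) ⇒ ion charge 1−.
One 1+ cation balances one 1− anion.

[Hg(CN)(NH3)2(PPh3)][CdF3(PPh3)3]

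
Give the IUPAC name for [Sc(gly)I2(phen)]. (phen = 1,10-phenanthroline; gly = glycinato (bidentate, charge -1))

There is no counter-ion, so the complex is neutral overall.
Ligand charges: 1×1,10-phenanthroline (neutral), 1×glycinato (-1 each), 2×iodo (-1 each); total -3. So Sc + (-3) = 0, giving Sc = +3.
Ligands are named alphabetically: glycinato before iodo before phenanthroline.

(glycinato)diiodo(1,10-phenanthroline)scandium(III)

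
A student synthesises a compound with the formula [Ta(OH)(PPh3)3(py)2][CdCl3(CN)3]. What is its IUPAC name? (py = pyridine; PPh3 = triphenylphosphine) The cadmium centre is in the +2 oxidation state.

Both ions are complex: the cation is named first with the plain metal name, the anion second with the -ate form; each ion's ligands are alphabetised independently.
Cd is given as +2; the anion's ligand charges sum to -6, so the complex anion is 4−.
A 1:1 salt means the cation carries the equal and opposite charge, 4+.
Cation: ligand charges sum to -1; for the ion to be 4+, Ta = +5.

hydroxobis(pyridine)tris(triphenylphosphine)tantalum(V) trichlorotricyanocadmate(II)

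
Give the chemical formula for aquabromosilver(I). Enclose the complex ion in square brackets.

[AgBr(H2O)]

Ligands: 1 aqua (H2O, neutral), 1 bromo (Br, -1). Ligand charge sum = -1.
With Ag in oxidation state +1, the complex ion is [Ag...].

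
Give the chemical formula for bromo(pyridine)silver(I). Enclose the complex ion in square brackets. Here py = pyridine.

[AgBr(py)]

Ligands: 1 pyridine (py, neutral), 1 bromo (Br, -1). Ligand charge sum = -1.
With Ag in oxidation state +1, the complex ion is [Ag...].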